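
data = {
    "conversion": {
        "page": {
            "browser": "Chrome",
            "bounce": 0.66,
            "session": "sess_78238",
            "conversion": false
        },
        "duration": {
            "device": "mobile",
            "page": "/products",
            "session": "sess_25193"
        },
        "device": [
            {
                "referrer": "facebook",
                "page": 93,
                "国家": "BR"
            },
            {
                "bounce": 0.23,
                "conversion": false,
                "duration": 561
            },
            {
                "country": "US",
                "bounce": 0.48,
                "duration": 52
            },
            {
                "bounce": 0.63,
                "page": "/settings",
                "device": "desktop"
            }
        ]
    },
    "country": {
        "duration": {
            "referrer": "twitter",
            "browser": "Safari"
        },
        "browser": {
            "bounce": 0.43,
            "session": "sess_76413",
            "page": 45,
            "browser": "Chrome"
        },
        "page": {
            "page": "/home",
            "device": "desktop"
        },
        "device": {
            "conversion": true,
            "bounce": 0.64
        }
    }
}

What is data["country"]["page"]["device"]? "desktop"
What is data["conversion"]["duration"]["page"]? "/products"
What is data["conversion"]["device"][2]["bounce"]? 0.48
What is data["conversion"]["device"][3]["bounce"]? 0.63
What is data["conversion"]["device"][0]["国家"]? "BR"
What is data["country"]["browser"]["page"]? 45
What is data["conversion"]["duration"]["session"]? "sess_25193"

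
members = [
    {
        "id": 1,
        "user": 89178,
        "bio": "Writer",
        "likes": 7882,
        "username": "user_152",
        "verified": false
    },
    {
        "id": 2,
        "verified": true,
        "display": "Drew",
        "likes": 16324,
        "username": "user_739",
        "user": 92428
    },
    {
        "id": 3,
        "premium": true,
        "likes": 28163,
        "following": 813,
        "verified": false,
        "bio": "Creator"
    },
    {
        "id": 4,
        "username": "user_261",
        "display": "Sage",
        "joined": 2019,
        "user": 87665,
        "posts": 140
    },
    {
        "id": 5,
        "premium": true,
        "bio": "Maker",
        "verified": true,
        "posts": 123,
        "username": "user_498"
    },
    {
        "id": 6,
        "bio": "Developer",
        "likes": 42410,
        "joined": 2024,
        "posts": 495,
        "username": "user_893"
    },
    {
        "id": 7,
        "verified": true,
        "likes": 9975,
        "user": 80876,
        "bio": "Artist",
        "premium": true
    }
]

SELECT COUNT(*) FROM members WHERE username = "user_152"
1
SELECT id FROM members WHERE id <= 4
[1, 2, 3, 4]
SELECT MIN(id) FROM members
1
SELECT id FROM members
[1, 2, 3, 4, 5, 6, 7]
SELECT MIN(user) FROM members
80876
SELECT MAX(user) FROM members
92428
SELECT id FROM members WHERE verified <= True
[1, 2, 3, 5, 7]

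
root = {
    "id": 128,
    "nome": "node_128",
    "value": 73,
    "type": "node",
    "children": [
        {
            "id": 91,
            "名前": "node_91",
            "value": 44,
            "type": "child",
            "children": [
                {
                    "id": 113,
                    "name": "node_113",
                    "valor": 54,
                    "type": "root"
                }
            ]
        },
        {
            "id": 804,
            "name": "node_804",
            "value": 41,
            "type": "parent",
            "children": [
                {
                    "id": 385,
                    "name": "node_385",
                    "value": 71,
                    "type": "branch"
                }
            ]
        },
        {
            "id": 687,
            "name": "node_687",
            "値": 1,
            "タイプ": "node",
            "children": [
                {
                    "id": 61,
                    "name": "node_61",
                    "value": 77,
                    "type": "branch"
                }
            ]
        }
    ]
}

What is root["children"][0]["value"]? 44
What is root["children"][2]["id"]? 687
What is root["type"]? "node"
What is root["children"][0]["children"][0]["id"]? 113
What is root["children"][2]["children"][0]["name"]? "node_61"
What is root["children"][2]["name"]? "node_687"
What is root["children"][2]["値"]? 1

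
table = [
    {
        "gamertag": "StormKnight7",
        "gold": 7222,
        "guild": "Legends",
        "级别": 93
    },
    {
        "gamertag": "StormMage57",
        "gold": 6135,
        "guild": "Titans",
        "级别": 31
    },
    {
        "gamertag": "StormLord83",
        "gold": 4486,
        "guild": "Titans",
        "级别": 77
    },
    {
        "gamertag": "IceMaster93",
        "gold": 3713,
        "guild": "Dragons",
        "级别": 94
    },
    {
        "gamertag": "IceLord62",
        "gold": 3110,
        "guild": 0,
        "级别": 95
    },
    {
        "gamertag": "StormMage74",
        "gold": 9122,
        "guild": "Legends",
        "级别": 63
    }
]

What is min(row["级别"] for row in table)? 31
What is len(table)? 6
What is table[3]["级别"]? 94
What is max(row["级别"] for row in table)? 95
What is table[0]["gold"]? 7222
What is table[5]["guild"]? "Legends"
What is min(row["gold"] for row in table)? 3110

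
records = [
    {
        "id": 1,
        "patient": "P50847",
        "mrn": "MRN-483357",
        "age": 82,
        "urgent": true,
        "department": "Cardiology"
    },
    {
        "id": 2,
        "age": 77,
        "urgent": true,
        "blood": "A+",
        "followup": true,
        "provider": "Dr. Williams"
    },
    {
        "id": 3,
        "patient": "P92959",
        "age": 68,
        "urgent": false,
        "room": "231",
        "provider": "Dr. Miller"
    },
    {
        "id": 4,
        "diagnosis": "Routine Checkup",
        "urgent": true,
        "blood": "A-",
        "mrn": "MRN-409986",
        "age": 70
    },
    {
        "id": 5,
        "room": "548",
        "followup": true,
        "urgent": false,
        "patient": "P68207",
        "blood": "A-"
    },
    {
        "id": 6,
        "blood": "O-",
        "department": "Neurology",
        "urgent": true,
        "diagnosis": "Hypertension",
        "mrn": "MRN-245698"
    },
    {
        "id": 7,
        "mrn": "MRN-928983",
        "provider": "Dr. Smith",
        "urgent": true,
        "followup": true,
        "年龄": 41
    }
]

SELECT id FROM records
[1, 2, 3, 4, 5, 6, 7]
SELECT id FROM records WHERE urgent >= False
[1, 2, 3, 4, 5, 6, 7]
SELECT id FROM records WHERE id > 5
[6, 7]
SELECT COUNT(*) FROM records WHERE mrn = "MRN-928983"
1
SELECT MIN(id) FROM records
1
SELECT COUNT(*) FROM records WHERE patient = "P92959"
1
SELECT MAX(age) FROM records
82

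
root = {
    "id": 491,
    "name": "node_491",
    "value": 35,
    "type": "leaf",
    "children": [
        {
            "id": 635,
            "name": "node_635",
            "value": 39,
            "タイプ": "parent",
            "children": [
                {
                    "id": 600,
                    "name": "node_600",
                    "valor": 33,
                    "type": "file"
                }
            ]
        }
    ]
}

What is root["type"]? "leaf"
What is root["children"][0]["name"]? "node_635"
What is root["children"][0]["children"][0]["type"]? "file"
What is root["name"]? "node_491"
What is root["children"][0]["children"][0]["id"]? 600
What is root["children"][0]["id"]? 635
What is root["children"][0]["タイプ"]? "parent"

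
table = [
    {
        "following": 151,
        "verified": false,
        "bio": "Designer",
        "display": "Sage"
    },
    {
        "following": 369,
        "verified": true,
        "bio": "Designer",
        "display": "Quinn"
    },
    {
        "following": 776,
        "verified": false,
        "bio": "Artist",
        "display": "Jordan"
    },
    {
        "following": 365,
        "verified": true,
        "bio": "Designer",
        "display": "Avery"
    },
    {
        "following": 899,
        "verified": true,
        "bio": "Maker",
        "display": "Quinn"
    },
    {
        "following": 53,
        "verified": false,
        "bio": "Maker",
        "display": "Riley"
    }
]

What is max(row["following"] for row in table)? 899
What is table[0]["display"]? "Sage"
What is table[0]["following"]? 151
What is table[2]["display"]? "Jordan"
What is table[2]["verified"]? False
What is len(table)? 6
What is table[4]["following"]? 899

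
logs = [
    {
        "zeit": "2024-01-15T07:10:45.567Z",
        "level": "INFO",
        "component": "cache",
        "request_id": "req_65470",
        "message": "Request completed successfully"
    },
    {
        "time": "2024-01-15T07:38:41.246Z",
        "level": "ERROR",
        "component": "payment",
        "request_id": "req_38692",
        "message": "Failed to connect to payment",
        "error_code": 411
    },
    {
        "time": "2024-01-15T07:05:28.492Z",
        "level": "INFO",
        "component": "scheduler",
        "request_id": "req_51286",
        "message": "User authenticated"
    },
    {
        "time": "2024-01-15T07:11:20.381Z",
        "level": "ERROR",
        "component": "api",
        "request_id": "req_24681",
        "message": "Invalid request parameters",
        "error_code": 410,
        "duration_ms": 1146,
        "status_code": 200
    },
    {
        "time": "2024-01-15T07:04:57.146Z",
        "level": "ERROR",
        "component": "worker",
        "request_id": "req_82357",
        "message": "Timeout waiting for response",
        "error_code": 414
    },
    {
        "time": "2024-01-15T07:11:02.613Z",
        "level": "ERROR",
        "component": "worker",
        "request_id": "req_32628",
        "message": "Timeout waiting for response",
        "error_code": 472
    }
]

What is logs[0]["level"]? "INFO"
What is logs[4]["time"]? "2024-01-15T07:04:57.146Z"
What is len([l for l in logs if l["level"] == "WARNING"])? 0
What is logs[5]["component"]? "worker"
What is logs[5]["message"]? "Timeout waiting for response"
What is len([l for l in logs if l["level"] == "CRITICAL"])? 0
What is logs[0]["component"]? "cache"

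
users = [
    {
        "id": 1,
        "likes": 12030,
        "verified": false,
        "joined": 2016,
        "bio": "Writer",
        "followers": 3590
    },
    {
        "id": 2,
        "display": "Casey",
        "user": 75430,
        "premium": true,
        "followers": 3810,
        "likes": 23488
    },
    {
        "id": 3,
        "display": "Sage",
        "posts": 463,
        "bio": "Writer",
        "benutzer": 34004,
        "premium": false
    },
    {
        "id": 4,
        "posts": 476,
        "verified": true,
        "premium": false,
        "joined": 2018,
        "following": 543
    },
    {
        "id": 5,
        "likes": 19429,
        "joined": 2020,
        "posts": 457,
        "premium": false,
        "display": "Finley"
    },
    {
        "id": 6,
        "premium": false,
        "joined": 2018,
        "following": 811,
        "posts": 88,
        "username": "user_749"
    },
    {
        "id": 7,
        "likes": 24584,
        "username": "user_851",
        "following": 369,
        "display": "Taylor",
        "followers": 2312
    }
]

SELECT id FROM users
[1, 2, 3, 4, 5, 6, 7]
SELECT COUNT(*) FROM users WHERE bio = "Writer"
2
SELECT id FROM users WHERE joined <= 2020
[1, 4, 5, 6]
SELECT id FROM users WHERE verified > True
[]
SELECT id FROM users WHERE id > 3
[4, 5, 6, 7]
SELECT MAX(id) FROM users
7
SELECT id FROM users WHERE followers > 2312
[1, 2]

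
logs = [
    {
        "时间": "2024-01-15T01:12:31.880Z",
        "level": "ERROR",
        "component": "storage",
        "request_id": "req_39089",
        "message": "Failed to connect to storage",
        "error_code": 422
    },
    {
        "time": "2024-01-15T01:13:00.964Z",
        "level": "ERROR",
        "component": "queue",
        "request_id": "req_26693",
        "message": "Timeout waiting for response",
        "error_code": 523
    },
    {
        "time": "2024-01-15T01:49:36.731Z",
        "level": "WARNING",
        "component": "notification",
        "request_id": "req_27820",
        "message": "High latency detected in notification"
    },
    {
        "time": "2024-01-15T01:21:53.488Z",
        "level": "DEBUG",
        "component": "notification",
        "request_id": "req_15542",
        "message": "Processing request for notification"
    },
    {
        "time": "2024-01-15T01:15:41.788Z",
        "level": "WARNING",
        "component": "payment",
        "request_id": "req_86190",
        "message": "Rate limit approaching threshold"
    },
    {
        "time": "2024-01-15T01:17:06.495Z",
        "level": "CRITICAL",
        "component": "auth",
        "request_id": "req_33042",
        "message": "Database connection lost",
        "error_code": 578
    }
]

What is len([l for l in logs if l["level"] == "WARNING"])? 2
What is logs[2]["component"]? "notification"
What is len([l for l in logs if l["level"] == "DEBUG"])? 1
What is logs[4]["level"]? "WARNING"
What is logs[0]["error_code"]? 422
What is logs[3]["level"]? "DEBUG"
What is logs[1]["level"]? "ERROR"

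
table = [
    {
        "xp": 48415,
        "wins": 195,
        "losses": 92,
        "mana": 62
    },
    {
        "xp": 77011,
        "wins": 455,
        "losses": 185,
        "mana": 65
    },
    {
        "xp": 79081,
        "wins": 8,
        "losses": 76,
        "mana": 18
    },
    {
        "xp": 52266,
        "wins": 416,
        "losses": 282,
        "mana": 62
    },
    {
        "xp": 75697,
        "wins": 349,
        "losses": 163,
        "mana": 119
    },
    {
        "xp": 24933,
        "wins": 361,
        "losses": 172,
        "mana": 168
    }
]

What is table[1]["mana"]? 65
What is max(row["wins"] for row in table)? 455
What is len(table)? 6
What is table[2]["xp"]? 79081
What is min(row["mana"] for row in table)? 18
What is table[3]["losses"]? 282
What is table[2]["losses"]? 76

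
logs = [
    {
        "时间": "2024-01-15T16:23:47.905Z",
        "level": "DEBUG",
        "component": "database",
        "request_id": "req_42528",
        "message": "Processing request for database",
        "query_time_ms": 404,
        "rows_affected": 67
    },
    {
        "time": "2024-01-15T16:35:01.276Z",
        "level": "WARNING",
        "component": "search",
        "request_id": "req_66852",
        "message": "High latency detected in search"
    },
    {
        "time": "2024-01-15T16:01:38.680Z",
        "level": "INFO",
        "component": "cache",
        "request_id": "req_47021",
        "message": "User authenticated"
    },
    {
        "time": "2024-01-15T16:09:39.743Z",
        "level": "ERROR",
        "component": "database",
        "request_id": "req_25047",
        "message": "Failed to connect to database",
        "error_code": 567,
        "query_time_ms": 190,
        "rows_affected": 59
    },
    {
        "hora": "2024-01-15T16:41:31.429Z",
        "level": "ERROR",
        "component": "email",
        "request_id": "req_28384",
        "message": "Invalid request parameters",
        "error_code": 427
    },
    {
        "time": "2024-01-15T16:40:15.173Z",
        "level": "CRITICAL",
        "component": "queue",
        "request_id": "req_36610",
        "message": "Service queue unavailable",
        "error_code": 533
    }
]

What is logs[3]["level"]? "ERROR"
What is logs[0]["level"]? "DEBUG"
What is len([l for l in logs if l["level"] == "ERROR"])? 2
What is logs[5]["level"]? "CRITICAL"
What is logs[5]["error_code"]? 533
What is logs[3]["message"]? "Failed to connect to database"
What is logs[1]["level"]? "WARNING"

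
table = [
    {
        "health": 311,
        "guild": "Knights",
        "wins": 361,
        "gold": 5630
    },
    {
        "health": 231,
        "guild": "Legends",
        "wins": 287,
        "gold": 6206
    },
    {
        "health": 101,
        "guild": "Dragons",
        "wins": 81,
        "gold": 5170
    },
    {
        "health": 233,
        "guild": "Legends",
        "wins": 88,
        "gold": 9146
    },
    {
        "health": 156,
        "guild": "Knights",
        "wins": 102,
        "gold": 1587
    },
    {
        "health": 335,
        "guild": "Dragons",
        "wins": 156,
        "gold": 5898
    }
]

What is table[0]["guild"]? "Knights"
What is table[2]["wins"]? 81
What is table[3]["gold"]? 9146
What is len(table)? 6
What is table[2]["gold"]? 5170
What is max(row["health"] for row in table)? 335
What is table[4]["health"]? 156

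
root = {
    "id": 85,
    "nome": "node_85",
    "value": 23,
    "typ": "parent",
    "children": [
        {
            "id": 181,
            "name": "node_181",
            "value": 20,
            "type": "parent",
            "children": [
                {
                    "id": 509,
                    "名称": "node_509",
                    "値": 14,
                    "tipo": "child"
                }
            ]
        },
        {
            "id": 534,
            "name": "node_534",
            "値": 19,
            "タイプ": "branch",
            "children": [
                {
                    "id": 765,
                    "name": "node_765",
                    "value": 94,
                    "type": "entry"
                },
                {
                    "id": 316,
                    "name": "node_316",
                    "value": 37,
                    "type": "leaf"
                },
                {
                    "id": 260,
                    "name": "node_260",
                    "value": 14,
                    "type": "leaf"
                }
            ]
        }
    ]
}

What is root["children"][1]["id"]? 534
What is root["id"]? 85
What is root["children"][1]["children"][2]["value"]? 14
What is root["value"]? 23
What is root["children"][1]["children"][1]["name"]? "node_316"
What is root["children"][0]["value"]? 20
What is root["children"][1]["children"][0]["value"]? 94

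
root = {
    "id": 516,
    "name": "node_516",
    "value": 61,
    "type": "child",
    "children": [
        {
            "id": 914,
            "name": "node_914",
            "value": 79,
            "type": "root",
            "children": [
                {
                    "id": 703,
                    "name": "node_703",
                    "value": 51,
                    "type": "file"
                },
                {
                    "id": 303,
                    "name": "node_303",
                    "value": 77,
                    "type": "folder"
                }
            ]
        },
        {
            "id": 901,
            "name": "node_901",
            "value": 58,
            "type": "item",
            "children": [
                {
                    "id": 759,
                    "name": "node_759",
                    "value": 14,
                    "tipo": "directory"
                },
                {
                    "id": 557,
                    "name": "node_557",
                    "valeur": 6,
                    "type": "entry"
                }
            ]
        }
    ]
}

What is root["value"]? 61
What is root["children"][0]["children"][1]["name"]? "node_303"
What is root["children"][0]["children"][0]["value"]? 51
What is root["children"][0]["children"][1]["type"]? "folder"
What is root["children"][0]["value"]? 79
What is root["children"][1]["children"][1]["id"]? 557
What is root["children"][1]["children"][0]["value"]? 14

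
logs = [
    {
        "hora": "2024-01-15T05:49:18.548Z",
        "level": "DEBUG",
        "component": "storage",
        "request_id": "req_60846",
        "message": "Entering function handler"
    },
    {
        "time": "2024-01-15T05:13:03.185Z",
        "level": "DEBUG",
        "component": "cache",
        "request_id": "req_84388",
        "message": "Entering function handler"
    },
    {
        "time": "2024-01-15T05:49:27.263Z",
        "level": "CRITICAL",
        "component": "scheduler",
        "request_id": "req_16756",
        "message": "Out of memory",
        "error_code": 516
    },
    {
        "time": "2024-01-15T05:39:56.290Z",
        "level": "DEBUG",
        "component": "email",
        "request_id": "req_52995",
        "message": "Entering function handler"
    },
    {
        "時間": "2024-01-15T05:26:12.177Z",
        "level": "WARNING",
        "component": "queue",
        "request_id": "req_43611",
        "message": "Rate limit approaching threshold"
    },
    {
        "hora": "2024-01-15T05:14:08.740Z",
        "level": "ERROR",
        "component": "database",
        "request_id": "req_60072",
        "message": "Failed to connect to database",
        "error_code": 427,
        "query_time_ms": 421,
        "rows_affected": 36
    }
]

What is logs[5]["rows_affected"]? 36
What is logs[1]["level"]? "DEBUG"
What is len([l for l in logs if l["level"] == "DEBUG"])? 3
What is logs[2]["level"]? "CRITICAL"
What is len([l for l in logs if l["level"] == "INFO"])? 0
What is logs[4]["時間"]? "2024-01-15T05:26:12.177Z"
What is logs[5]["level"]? "ERROR"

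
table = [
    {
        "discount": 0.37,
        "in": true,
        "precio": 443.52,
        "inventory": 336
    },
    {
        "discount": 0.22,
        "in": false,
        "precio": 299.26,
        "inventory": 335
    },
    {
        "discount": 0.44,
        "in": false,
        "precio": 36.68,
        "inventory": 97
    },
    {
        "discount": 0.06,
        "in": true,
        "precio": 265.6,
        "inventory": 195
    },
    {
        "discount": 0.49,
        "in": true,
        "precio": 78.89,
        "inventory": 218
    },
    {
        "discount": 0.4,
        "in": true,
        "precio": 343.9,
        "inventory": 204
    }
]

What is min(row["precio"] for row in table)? 36.68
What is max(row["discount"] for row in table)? 0.49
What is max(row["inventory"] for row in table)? 336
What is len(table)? 6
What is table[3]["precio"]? 265.6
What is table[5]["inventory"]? 204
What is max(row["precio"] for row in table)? 443.52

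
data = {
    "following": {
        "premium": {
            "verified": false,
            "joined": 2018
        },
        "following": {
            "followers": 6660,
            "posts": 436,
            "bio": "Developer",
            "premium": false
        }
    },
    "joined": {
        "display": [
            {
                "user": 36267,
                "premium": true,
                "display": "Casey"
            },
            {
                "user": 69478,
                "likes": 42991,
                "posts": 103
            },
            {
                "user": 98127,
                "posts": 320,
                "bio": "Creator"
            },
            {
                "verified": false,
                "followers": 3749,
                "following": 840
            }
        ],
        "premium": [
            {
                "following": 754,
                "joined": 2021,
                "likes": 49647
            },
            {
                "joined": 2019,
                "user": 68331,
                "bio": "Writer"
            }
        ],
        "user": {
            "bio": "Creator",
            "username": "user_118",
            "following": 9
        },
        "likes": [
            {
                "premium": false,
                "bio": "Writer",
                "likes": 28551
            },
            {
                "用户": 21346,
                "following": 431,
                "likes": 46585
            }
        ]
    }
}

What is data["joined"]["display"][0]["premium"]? True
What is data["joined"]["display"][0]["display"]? "Casey"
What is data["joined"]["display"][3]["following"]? 840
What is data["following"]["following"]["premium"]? False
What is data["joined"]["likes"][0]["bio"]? "Writer"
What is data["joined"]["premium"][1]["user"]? 68331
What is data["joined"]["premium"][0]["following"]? 754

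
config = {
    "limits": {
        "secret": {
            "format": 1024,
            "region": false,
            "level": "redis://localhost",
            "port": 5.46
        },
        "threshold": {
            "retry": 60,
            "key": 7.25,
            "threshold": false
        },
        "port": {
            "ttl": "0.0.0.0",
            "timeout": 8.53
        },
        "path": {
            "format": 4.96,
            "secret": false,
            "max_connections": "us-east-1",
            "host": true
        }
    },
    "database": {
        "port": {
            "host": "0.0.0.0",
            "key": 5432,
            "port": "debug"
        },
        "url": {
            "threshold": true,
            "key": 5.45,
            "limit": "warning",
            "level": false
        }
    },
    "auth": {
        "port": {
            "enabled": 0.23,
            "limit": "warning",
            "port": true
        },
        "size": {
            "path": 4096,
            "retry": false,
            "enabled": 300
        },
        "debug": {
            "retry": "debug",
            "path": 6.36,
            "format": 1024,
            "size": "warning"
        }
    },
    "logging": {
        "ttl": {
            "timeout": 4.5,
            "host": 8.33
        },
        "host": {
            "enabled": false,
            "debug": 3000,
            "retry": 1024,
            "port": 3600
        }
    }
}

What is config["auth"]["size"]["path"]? 4096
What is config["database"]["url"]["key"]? 5.45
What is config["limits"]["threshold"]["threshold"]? False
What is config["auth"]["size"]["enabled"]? 300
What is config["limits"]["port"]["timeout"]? 8.53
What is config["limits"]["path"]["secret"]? False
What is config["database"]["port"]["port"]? "debug"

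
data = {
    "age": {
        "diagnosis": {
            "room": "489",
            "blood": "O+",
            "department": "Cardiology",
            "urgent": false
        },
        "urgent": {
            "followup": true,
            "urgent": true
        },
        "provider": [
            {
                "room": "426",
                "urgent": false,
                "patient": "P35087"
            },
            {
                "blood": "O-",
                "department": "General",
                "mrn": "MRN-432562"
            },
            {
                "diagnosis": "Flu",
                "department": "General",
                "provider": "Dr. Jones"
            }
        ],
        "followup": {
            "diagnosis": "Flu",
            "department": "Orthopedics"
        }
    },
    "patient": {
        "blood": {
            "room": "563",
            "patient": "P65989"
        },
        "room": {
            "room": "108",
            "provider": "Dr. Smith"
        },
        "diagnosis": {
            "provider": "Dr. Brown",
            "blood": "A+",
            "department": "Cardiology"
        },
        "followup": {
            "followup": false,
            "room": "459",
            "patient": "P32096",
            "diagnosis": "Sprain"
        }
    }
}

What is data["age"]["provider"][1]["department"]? "General"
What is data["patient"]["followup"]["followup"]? False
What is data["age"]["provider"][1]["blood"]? "O-"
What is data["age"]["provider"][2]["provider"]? "Dr. Jones"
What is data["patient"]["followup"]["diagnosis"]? "Sprain"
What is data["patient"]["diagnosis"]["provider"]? "Dr. Brown"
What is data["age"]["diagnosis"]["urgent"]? False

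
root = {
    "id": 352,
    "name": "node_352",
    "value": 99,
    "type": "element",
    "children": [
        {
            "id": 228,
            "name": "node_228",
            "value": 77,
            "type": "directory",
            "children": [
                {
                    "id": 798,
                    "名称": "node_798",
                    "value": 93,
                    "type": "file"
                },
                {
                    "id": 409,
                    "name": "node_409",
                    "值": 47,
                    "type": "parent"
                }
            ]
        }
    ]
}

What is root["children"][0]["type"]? "directory"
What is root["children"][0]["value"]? 77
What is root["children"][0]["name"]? "node_228"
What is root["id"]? 352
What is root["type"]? "element"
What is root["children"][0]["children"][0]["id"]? 798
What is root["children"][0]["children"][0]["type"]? "file"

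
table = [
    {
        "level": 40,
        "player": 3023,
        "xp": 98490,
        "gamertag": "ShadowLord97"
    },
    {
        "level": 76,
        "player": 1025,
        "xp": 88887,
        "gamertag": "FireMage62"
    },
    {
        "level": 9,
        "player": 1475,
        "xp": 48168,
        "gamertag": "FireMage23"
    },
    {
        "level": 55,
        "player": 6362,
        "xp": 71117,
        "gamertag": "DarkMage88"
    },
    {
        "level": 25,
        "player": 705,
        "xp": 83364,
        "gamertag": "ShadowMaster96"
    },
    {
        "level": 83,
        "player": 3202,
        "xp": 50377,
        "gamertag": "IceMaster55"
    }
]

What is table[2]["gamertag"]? "FireMage23"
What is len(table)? 6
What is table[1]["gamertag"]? "FireMage62"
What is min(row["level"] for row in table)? 9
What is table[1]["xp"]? 88887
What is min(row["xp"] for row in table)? 48168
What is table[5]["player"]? 3202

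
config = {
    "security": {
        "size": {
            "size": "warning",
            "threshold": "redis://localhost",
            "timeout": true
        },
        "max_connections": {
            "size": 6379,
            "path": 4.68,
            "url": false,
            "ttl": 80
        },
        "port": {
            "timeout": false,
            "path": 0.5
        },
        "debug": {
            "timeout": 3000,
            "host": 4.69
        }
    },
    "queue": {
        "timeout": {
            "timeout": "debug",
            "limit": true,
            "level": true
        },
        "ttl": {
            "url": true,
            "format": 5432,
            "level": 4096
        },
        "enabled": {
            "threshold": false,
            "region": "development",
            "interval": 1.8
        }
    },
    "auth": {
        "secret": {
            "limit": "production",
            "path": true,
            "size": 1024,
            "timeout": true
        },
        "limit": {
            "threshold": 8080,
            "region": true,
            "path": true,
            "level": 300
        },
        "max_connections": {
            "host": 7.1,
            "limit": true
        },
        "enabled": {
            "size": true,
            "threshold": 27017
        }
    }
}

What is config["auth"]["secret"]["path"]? True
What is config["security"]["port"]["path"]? 0.5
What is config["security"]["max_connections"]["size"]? 6379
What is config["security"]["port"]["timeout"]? False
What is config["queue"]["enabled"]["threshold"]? False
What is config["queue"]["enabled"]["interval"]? 1.8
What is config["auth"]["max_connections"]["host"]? 7.1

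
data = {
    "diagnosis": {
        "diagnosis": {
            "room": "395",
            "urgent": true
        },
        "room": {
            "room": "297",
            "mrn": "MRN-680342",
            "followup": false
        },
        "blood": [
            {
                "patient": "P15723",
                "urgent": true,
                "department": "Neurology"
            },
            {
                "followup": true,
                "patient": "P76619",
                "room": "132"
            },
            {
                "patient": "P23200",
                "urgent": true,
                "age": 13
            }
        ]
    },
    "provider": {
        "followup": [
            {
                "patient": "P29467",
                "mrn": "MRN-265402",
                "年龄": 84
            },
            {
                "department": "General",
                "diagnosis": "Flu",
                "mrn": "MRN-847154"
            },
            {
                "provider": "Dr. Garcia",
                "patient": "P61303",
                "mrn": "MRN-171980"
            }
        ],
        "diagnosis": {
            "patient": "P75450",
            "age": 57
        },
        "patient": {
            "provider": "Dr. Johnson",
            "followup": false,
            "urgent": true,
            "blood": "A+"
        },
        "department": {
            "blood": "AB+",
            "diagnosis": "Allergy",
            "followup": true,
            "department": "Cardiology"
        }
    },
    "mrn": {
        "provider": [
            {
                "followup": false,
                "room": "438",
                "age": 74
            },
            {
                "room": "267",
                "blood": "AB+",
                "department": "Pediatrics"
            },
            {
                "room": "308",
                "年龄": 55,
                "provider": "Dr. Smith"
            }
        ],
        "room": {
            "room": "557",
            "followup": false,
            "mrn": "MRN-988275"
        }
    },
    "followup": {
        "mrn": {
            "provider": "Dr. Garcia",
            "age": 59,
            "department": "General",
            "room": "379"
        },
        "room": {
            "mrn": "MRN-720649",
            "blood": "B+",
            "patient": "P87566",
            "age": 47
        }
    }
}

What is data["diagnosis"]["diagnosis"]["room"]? "395"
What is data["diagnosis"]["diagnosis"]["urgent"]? True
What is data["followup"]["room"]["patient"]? "P87566"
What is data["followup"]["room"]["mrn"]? "MRN-720649"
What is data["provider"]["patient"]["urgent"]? True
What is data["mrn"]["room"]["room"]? "557"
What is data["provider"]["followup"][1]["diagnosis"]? "Flu"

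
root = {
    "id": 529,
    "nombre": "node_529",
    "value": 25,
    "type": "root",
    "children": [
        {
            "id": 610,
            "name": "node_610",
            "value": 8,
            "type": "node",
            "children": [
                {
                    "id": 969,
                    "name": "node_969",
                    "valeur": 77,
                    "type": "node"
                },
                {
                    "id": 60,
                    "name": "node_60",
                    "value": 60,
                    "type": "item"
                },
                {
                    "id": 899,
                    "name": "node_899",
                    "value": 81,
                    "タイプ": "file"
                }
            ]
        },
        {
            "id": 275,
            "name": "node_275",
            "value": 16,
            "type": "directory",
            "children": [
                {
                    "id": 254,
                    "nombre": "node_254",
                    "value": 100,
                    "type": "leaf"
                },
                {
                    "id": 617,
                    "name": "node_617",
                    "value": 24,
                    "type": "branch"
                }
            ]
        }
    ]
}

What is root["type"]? "root"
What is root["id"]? 529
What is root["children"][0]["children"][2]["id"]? 899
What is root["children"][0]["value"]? 8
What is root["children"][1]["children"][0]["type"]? "leaf"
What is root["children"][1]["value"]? 16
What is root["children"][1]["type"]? "directory"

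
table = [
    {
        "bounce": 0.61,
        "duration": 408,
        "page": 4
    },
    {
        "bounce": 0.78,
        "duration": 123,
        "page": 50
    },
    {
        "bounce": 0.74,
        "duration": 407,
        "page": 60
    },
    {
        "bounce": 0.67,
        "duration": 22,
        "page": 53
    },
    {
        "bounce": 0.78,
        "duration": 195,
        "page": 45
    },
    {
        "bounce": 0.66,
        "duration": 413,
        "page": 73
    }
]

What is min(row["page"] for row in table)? 4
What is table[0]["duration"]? 408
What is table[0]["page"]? 4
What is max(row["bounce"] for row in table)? 0.78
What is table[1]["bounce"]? 0.78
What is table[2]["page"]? 60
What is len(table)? 6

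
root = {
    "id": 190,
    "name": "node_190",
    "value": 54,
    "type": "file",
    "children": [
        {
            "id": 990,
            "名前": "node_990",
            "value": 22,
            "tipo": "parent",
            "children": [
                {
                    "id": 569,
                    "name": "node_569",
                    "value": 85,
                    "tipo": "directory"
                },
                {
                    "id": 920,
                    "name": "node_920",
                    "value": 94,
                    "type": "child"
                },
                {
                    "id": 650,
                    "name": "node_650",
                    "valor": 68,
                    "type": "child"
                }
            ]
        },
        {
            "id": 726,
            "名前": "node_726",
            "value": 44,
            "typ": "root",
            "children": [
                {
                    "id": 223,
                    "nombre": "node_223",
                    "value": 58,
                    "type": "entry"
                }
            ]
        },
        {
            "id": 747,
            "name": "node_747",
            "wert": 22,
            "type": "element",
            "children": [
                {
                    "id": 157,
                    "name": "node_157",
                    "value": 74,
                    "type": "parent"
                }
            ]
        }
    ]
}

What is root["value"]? 54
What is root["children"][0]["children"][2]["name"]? "node_650"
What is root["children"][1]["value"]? 44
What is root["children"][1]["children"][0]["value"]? 58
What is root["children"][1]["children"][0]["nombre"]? "node_223"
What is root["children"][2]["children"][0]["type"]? "parent"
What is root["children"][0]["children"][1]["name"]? "node_920"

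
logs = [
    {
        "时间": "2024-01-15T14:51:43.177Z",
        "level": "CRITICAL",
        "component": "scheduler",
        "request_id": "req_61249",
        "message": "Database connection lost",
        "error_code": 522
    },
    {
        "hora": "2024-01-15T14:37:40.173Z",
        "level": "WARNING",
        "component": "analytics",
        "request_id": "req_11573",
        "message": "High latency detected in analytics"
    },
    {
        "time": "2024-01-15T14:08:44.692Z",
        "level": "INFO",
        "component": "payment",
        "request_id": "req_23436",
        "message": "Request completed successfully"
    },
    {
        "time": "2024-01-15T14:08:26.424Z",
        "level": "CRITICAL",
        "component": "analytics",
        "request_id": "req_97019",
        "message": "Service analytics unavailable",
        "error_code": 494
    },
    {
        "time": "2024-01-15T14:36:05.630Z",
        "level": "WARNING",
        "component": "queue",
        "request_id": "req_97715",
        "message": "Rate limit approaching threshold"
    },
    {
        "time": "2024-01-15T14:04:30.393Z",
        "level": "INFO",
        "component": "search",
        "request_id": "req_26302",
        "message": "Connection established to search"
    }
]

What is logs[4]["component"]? "queue"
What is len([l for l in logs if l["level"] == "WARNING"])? 2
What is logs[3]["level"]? "CRITICAL"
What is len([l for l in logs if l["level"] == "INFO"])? 2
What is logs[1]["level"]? "WARNING"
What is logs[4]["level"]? "WARNING"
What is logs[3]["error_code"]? 494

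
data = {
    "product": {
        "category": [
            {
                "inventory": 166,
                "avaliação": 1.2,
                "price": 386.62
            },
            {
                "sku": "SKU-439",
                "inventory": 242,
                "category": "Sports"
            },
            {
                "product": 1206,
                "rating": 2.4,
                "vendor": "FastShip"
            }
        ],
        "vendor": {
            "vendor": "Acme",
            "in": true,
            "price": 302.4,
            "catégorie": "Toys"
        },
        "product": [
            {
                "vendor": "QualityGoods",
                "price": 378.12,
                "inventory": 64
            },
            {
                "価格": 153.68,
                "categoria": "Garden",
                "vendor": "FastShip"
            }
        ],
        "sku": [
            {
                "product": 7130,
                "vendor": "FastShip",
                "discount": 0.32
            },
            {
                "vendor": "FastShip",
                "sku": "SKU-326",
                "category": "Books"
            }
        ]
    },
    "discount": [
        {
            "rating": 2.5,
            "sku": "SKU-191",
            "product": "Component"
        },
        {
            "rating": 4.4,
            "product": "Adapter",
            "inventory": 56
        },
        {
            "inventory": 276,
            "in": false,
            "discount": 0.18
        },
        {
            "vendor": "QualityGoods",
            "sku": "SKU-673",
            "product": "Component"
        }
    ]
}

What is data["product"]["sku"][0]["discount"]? 0.32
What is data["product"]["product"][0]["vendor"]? "QualityGoods"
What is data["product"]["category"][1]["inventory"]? 242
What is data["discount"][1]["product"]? "Adapter"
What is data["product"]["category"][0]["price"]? 386.62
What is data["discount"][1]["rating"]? 4.4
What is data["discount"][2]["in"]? False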